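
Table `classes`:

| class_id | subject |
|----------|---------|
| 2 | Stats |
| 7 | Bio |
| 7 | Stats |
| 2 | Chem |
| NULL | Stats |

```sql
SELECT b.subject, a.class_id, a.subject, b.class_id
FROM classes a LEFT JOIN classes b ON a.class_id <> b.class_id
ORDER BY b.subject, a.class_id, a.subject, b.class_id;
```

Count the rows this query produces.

LEFT JOIN keeps every row from `classes a`; unmatched rows get NULL for `classes b`'s columns.
Matching on a.class_id <> b.class_id. A NULL in a compared column never satisfies the condition.
- a[0] class_id=2 → 2 match(es) in b → 2 row(s).
- a[1] class_id=7 → 2 match(es) in b → 2 row(s).
- a[2] class_id=7 → 2 match(es) in b → 2 row(s).
- a[3] class_id=2 → 2 match(es) in b → 2 row(s).
- a[4] class_id=NULL → no match; kept with NULLs on the b side.
Total: 8 matched + 1 padded = 9 rows.

9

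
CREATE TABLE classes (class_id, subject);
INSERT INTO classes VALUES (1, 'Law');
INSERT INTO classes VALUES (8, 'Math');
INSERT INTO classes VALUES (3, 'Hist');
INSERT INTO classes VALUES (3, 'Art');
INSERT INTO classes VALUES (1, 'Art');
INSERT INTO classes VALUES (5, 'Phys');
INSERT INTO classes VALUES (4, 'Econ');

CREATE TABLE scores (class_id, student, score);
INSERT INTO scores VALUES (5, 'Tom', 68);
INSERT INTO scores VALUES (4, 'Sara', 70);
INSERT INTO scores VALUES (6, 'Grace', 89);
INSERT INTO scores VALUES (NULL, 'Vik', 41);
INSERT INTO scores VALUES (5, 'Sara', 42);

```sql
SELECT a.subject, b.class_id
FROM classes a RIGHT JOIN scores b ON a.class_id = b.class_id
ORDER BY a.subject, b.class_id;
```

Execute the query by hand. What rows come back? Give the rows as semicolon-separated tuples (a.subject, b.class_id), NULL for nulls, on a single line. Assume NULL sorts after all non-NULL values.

RIGHT JOIN keeps every row from `scores`; unmatched rows get NULL for `classes`'s columns.
Matching on a.class_id = b.class_id. A NULL in a compared column never satisfies the condition.
- a[0] class_id=1 → no match.
- a[1] class_id=8 → no match.
- a[2] class_id=3 → no match.
- a[3] class_id=3 → no match.
- a[4] class_id=1 → no match.
- a[5] class_id=5 → 2 match(es) in b → 2 row(s).
- a[6] class_id=4 → 1 match(es) in b → 1 row(s).
- plus 2 unmatched b row(s), each kept with NULL a columns.
After projecting and ordering:
a.subject | b.class_id
Econ | 4
Phys | 5
Phys | 5
NULL | 6
NULL | NULL

(Econ, 4); (Phys, 5); (Phys, 5); (NULL, 6); (NULL, NULL)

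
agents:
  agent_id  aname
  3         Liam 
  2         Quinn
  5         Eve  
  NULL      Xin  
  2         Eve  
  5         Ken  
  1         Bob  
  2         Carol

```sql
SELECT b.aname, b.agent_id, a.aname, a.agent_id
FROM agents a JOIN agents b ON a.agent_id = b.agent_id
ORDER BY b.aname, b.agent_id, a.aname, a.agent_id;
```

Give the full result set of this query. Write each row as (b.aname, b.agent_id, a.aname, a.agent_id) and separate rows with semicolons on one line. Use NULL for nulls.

(Bob, 1, Bob, 1); (Carol, 2, Carol, 2); (Carol, 2, Eve, 2); (Carol, 2, Quinn, 2); (Eve, 2, Carol, 2); (Eve, 2, Eve, 2); (Eve, 2, Quinn, 2); (Eve, 5, Eve, 5); (Eve, 5, Ken, 5); (Ken, 5, Eve, 5); (Ken, 5, Ken, 5); (Liam, 3, Liam, 3); (Quinn, 2, Carol, 2); (Quinn, 2, Eve, 2); (Quinn, 2, Quinn, 2)

INNER JOIN keeps only pairs where the ON condition holds.
Matching on a.agent_id = b.agent_id. A NULL in a compared column never satisfies the condition.
- a (agent_id=3) pairs with 1 row(s) of b.
- a (agent_id=2) pairs with 3 row(s) of b.
- a (agent_id=5) pairs with 2 row(s) of b.
- a (agent_id=NULL) has no partner → excluded.
- a (agent_id=2) pairs with 3 row(s) of b.
- a (agent_id=5) pairs with 2 row(s) of b.
- a (agent_id=1) pairs with 1 row(s) of b.
- a (agent_id=2) pairs with 3 row(s) of b.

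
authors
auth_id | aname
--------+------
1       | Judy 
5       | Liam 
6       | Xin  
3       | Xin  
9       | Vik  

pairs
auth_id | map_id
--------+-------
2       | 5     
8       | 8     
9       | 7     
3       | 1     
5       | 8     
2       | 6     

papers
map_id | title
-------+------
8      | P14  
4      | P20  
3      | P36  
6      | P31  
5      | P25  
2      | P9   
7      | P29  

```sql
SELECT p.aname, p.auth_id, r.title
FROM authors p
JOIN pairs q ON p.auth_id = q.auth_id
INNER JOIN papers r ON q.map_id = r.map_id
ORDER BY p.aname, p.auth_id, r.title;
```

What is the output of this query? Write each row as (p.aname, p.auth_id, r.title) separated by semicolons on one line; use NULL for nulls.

(Liam, 5, P14); (Vik, 9, P29)

Joins associate left-to-right: authors INNER JOIN pairs on auth_id gives 3 intermediate row(s).
Then INNER JOIN `papers r` on map_id: keep only rows whose q.map_id appears in r.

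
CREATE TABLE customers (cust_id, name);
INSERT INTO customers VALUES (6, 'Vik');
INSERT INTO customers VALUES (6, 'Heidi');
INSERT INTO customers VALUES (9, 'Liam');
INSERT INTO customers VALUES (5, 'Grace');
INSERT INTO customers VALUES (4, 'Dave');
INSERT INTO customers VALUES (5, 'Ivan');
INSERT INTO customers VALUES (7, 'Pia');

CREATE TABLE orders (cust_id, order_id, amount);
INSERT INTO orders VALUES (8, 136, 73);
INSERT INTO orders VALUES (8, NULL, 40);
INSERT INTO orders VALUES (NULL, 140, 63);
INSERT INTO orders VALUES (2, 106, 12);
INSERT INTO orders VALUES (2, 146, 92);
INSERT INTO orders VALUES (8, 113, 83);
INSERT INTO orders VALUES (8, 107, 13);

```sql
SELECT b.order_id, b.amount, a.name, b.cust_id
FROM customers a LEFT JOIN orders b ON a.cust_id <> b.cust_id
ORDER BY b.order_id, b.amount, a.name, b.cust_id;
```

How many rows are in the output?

LEFT JOIN keeps every row from `customers`; unmatched rows get NULL for `orders`'s columns.
Matching on a.cust_id <> b.cust_id. A NULL in a compared column never satisfies the condition.
Matched pairs: 42; unmatched a rows kept: 0.
Total: 42 rows.

42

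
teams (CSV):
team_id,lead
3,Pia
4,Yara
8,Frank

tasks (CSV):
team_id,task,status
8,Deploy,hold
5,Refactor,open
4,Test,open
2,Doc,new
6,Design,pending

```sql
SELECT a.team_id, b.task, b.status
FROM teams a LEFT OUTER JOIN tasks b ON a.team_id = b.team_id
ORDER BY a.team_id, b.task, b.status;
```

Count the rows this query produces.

LEFT JOIN keeps every row from `teams`; unmatched rows get NULL for `tasks`'s columns.
Matching on a.team_id = b.team_id.
- a (team_id=3) has no partner → padded with NULL.
- a (team_id=4) pairs with 1 row(s) of b.
- a (team_id=8) pairs with 1 row(s) of b.
Total: 2 matched + 1 padded = 3 rows.

3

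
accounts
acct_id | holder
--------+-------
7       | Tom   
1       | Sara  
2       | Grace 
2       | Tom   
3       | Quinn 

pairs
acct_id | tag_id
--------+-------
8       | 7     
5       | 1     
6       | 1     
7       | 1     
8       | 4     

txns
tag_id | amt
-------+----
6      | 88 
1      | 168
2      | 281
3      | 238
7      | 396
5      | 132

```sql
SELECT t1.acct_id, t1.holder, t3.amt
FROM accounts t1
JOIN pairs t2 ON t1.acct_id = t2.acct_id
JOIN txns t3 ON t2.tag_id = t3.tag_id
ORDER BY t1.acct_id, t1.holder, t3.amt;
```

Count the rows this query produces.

Step 1 — t1 INNER JOIN t2 on acct_id → 1 row(s).
Then INNER JOIN `txns t3` on tag_id: keep only rows whose t2.tag_id appears in t3.
Result: 1 row(s).

1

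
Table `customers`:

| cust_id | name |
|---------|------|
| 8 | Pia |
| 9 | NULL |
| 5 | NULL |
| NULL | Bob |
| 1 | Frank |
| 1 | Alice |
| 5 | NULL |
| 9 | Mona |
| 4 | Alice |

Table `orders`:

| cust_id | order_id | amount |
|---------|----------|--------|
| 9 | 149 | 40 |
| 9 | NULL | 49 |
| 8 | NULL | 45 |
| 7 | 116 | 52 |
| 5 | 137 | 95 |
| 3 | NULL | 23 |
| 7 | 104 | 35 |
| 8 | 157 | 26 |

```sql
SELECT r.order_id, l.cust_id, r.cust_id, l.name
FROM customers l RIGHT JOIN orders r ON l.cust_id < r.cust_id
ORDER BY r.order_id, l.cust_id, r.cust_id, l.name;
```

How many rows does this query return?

RIGHT JOIN keeps every row from `orders`; unmatched rows get NULL for `customers`'s columns.
Matching on l.cust_id < r.cust_id. A NULL in a compared column never satisfies the condition.
- l[0] cust_id=8 → 2 match(es) in r → 2 row(s).
- l[1] cust_id=9 → no match.
- l[2] cust_id=5 → 6 match(es) in r → 6 row(s).
- l[3] cust_id=NULL → no match.
- l[4] cust_id=1 → 8 match(es) in r → 8 row(s).
- l[5] cust_id=1 → 8 match(es) in r → 8 row(s).
- l[6] cust_id=5 → 6 match(es) in r → 6 row(s).
- l[7] cust_id=9 → no match.
- l[8] cust_id=4 → 7 match(es) in r → 7 row(s).
- every r row matched at least one l row.
Total: 37 rows.

37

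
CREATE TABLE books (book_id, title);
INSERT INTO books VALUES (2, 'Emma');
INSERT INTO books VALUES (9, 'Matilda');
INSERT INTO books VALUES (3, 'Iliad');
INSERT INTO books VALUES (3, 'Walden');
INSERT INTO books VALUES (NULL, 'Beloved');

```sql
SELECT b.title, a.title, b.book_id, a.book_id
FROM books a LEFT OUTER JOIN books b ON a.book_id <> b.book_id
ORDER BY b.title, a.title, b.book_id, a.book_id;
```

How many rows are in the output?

11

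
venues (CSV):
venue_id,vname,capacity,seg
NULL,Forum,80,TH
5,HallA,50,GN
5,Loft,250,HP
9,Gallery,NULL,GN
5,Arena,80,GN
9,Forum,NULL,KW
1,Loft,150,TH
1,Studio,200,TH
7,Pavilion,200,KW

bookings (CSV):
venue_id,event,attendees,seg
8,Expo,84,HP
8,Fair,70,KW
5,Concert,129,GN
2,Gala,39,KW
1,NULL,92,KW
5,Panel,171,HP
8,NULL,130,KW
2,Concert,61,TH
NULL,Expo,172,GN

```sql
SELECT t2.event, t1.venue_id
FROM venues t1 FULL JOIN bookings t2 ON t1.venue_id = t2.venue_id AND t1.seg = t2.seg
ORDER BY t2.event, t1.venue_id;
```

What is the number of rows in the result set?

16

FULL OUTER JOIN keeps every row from both sides; unmatched rows get NULL for the other side's columns.
Matching on t1.venue_id = t2.venue_id AND t1.seg = t2.seg. A NULL in a compared column never satisfies the condition.
- venue_id=NULL, seg=TH: no t2 row matches, row kept with t2 columns NULL.
- venue_id=5, seg=GN: 1 matching t2 row(s), so 1 row(s) emitted.
- venue_id=5, seg=HP: 1 matching t2 row(s), so 1 row(s) emitted.
- venue_id=9, seg=GN: no t2 row matches, row kept with t2 columns NULL.
- venue_id=5, seg=GN: 1 matching t2 row(s), so 1 row(s) emitted.
- venue_id=9, seg=KW: no t2 row matches, row kept with t2 columns NULL.
- venue_id=1, seg=TH: no t2 row matches, row kept with t2 columns NULL.
- venue_id=1, seg=TH: no t2 row matches, row kept with t2 columns NULL.
- venue_id=7, seg=KW: no t2 row matches, row kept with t2 columns NULL.
- 7 row(s) from t2 found no t1 partner → padded with NULL.
Total: 3 matched + 13 padded = 16 rows.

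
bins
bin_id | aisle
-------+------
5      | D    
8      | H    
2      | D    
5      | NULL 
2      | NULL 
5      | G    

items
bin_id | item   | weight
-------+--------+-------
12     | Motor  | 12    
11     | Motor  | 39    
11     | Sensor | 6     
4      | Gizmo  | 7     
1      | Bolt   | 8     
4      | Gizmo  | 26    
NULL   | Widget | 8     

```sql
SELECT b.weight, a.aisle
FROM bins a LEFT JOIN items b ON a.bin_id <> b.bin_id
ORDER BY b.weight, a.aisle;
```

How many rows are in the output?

36

LEFT JOIN keeps every row from `bins`; unmatched rows get NULL for `items`'s columns.
Matching on a.bin_id <> b.bin_id. A NULL in a compared column never satisfies the condition.
- a (bin_id=5) pairs with 6 row(s) of b.
- a (bin_id=8) pairs with 6 row(s) of b.
- a (bin_id=2) pairs with 6 row(s) of b.
- a (bin_id=5) pairs with 6 row(s) of b.
- a (bin_id=2) pairs with 6 row(s) of b.
- a (bin_id=5) pairs with 6 row(s) of b.
Total: 36 rows.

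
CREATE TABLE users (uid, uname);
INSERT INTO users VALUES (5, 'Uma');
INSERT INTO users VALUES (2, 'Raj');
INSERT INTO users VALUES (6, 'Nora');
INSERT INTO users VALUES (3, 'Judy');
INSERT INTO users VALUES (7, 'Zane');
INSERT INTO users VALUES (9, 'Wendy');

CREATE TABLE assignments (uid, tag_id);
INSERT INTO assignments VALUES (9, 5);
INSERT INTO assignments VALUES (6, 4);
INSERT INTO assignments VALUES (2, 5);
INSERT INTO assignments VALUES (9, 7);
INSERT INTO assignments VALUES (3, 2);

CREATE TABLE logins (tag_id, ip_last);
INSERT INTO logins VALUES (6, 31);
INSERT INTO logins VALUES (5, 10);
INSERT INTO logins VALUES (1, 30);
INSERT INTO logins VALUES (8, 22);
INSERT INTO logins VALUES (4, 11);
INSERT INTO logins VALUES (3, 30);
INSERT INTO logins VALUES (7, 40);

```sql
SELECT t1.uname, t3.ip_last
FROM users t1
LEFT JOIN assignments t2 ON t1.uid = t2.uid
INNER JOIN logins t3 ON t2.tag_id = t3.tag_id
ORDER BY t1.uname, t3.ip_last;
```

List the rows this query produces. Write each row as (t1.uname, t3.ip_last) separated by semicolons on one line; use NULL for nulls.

(Nora, 11); (Raj, 10); (Wendy, 10); (Wendy, 40)

Step 1 — t1 LEFT JOIN t2 on uid → 7 row(s).
Then INNER JOIN `logins t3` on tag_id: keep only rows whose t2.tag_id appears in t3.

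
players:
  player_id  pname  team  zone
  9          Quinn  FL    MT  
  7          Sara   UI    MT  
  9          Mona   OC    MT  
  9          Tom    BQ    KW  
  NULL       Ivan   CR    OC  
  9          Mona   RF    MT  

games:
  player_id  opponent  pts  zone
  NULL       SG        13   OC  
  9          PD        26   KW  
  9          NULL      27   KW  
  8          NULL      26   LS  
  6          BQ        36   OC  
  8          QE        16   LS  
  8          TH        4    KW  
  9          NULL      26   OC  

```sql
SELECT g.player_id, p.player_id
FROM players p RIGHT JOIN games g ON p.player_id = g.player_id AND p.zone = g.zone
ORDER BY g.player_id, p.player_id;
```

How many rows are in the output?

RIGHT JOIN keeps every row from `games`; unmatched rows get NULL for `players`'s columns.
Matching on p.player_id = g.player_id AND p.zone = g.zone. A NULL in a compared column never satisfies the condition.
- p[0] player_id=9, zone=MT → no match.
- p[1] player_id=7, zone=MT → no match.
- p[2] player_id=9, zone=MT → no match.
- p[3] player_id=9, zone=KW → 2 match(es) in g → 2 row(s).
- p[4] player_id=NULL, zone=OC → no match.
- p[5] player_id=9, zone=MT → no match.
- plus 6 unmatched g row(s), each kept with NULL p columns.
Total: 2 matched + 6 padded = 8 rows.

8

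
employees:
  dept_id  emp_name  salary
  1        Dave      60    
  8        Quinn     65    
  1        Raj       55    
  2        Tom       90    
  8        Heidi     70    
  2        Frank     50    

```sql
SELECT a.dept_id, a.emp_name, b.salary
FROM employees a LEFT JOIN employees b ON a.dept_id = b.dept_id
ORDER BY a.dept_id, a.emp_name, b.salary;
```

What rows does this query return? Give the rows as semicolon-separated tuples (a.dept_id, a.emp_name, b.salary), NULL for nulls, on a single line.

LEFT JOIN keeps every row from `employees a`; unmatched rows get NULL for `employees b`'s columns.
Matching on a.dept_id = b.dept_id.
Matched pairs: 12; unmatched a rows kept: 0.

(1, Dave, 55); (1, Dave, 60); (1, Raj, 55); (1, Raj, 60); (2, Frank, 50); (2, Frank, 90); (2, Tom, 50); (2, Tom, 90); (8, Heidi, 65); (8, Heidi, 70); (8, Quinn, 65); (8, Quinn, 70)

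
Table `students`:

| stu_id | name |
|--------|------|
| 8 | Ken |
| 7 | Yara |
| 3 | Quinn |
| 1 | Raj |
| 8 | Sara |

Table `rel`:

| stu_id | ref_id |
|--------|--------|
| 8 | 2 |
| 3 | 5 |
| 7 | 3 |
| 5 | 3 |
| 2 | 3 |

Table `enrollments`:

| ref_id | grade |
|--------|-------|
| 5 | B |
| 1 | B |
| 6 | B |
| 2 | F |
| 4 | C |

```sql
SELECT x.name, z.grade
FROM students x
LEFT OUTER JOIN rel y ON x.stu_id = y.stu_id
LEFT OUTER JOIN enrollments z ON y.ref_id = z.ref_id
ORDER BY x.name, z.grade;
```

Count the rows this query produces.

Joins associate left-to-right: students LEFT JOIN rel on stu_id gives 5 intermediate row(s).
Then LEFT JOIN `enrollments z` on ref_id: each of those 5 rows is kept; rows whose y.ref_id has no match in z get NULL for z's columns.
Result: 5 row(s).

5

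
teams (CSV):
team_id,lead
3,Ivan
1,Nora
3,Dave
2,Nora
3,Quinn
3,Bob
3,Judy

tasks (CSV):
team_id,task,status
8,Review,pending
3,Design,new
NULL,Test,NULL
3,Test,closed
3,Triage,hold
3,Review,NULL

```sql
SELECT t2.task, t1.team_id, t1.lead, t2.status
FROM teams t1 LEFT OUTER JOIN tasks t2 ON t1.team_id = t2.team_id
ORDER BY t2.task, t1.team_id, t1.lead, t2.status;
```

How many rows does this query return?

LEFT JOIN keeps every row from `teams`; unmatched rows get NULL for `tasks`'s columns.
Matching on t1.team_id = t2.team_id. A NULL in a compared column never satisfies the condition.
- t1 row (team_id=3): matches 4 t2 row(s) → 4 output row(s).
- t1 row (team_id=1): no match → kept, t2 columns NULL.
- t1 row (team_id=3): matches 4 t2 row(s) → 4 output row(s).
- t1 row (team_id=2): no match → kept, t2 columns NULL.
- t1 row (team_id=3): matches 4 t2 row(s) → 4 output row(s).
- t1 row (team_id=3): matches 4 t2 row(s) → 4 output row(s).
- t1 row (team_id=3): matches 4 t2 row(s) → 4 output row(s).
Total: 20 matched + 2 padded = 22 rows.

22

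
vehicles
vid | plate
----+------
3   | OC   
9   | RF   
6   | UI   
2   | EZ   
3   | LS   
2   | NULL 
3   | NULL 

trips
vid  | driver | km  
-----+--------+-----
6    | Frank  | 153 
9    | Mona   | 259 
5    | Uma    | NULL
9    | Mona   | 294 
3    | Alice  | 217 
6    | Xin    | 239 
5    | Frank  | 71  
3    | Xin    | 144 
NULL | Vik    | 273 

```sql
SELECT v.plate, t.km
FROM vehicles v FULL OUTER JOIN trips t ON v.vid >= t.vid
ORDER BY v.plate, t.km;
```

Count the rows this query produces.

23

FULL OUTER JOIN keeps every row from both sides; unmatched rows get NULL for the other side's columns.
Matching on v.vid >= t.vid. A NULL in a compared column never satisfies the condition.
- v[0] vid=3 → 2 match(es) in t → 2 row(s).
- v[1] vid=9 → 8 match(es) in t → 8 row(s).
- v[2] vid=6 → 6 match(es) in t → 6 row(s).
- v[3] vid=2 → no match; kept with NULLs on the t side.
- v[4] vid=3 → 2 match(es) in t → 2 row(s).
- v[5] vid=2 → no match; kept with NULLs on the t side.
- v[6] vid=3 → 2 match(es) in t → 2 row(s).
- 1 t row(s) had no v match → kept, v columns NULL.
Total: 20 matched + 3 padded = 23 rows.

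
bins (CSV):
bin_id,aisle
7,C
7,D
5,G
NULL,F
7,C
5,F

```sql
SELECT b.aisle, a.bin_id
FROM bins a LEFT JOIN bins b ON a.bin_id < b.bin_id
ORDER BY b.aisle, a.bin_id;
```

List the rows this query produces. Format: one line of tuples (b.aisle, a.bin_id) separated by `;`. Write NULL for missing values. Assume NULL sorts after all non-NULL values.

LEFT JOIN keeps every row from `bins a`; unmatched rows get NULL for `bins b`'s columns.
Matching on a.bin_id < b.bin_id. A NULL in a compared column never satisfies the condition.
Matched pairs: 6; unmatched a rows kept: 4.

(C, 5); (C, 5); (C, 5); (C, 5); (D, 5); (D, 5); (NULL, 7); (NULL, 7); (NULL, 7); (NULL, NULL)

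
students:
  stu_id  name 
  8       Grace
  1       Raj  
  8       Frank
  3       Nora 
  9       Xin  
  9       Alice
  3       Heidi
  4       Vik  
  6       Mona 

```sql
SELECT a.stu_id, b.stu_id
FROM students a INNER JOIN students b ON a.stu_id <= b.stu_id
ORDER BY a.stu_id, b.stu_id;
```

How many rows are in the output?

INNER JOIN keeps only pairs where the ON condition holds.
Matching on a.stu_id <= b.stu_id.
- a (stu_id=8) pairs with 4 row(s) of b.
- a (stu_id=1) pairs with 9 row(s) of b.
- a (stu_id=8) pairs with 4 row(s) of b.
- a (stu_id=3) pairs with 8 row(s) of b.
- a (stu_id=9) pairs with 2 row(s) of b.
- a (stu_id=9) pairs with 2 row(s) of b.
- a (stu_id=3) pairs with 8 row(s) of b.
- a (stu_id=4) pairs with 6 row(s) of b.
- a (stu_id=6) pairs with 5 row(s) of b.
Total: 48 rows.

48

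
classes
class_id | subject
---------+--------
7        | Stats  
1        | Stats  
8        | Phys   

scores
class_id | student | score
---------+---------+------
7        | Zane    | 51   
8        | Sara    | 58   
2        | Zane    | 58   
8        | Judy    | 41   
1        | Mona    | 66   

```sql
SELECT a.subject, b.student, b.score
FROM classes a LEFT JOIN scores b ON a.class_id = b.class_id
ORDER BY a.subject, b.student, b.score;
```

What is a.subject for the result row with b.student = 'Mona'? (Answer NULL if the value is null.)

Stats

LEFT JOIN keeps every row from `classes`; unmatched rows get NULL for `scores`'s columns.
Matching on a.class_id = b.class_id.
Matched pairs: 4; unmatched a rows kept: 0.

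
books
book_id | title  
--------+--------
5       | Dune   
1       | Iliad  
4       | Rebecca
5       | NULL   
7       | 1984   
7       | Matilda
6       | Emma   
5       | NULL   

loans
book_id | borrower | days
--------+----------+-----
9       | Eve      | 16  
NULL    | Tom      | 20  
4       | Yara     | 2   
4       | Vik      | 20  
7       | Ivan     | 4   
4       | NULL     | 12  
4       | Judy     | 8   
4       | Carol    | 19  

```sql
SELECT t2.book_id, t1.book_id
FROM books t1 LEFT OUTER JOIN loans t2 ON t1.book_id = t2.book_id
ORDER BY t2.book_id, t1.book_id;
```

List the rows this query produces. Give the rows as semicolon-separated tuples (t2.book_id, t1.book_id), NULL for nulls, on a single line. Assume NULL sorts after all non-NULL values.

LEFT JOIN keeps every row from `books`; unmatched rows get NULL for `loans`'s columns.
Matching on t1.book_id = t2.book_id. A NULL in a compared column never satisfies the condition.
Matched pairs: 7; unmatched t1 rows kept: 5.

(4, 4); (4, 4); (4, 4); (4, 4); (4, 4); (7, 7); (7, 7); (NULL, 1); (NULL, 5); (NULL, 5); (NULL, 5); (NULL, 6)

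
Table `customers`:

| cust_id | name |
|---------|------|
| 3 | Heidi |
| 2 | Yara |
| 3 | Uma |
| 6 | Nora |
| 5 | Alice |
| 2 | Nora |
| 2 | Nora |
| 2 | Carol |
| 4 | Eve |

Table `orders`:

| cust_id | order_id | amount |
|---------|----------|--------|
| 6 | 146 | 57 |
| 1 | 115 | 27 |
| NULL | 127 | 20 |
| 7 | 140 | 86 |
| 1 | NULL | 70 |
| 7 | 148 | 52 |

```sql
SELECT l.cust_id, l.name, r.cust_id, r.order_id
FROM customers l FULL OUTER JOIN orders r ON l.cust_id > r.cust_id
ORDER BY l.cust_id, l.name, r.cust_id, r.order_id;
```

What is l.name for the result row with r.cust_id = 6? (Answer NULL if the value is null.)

NULL

FULL OUTER JOIN keeps every row from both sides; unmatched rows get NULL for the other side's columns.
Matching on l.cust_id > r.cust_id. A NULL in a compared column never satisfies the condition.
Matched pairs: 18; unmatched l rows kept: 0; unmatched r rows kept: 4.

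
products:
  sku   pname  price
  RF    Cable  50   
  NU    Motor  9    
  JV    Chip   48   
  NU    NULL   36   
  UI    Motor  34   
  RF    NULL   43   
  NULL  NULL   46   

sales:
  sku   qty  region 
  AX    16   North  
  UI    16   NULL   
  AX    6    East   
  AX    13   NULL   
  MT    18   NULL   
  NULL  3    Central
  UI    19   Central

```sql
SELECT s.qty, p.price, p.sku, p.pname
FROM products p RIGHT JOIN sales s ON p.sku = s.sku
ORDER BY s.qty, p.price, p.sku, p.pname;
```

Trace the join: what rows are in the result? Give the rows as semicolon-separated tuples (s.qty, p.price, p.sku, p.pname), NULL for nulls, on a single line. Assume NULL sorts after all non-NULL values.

RIGHT JOIN keeps every row from `sales`; unmatched rows get NULL for `products`'s columns.
Matching on p.sku = s.sku. A NULL in a compared column never satisfies the condition.
- p (sku=RF) has no partner in s.
- p (sku=NU) has no partner in s.
- p (sku=JV) has no partner in s.
- p (sku=NU) has no partner in s.
- p (sku=UI) pairs with 2 row(s) of s.
- p (sku=RF) has no partner in s.
- p (sku=NULL) has no partner in s.
- 5 row(s) from s found no p partner → padded with NULL.
After projecting and ordering:
s.qty | p.price | p.sku | p.pname
3 | NULL | NULL | NULL
6 | NULL | NULL | NULL
13 | NULL | NULL | NULL
16 | 34 | UI | Motor
16 | NULL | NULL | NULL
18 | NULL | NULL | NULL
19 | 34 | UI | Motor

(3, NULL, NULL, NULL); (6, NULL, NULL, NULL); (13, NULL, NULL, NULL); (16, 34, UI, Motor); (16, NULL, NULL, NULL); (18, NULL, NULL, NULL); (19, 34, UI, Motor)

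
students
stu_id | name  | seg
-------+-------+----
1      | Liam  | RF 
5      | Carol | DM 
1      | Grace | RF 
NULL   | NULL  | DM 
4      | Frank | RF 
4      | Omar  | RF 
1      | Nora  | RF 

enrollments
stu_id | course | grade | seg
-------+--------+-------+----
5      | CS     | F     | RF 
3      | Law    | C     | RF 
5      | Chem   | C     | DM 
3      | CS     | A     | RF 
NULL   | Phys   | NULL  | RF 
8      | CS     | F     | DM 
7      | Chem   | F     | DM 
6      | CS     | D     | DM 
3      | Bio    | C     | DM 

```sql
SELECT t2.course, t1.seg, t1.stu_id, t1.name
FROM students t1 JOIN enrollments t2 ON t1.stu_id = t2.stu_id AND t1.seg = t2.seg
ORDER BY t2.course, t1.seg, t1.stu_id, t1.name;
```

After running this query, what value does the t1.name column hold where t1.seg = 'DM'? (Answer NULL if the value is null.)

Carol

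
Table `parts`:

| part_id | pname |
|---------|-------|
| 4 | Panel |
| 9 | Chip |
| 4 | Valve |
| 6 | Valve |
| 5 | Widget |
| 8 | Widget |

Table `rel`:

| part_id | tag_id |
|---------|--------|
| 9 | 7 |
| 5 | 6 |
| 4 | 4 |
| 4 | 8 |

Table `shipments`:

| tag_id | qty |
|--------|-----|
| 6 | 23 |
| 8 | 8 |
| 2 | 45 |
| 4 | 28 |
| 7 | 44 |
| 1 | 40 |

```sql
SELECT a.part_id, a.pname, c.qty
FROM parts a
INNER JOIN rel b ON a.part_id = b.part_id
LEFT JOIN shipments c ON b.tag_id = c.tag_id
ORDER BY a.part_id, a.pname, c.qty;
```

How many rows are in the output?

6

Step 1 — a INNER JOIN b on part_id → 6 row(s).
Then LEFT JOIN `shipments c` on tag_id: each of those 6 rows is kept; rows whose b.tag_id has no match in c get NULL for c's columns.
Result: 6 row(s).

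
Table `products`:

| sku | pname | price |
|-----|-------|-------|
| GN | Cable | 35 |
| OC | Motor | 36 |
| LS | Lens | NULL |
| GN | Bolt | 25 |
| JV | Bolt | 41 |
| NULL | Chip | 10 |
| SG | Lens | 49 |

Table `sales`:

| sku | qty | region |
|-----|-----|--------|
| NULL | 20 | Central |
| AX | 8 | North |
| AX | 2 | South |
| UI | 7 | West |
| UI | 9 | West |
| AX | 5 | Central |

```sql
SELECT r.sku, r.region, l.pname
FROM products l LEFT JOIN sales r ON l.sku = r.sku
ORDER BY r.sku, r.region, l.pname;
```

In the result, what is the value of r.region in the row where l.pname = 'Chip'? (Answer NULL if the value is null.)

NULL

LEFT JOIN keeps every row from `products`; unmatched rows get NULL for `sales`'s columns.
Matching on l.sku = r.sku. A NULL in a compared column never satisfies the condition.
- sku=GN: no r row matches, row kept with r columns NULL.
- sku=OC: no r row matches, row kept with r columns NULL.
- sku=LS: no r row matches, row kept with r columns NULL.
- sku=GN: no r row matches, row kept with r columns NULL.
- sku=JV: no r row matches, row kept with r columns NULL.
- sku=NULL: no r row matches, row kept with r columns NULL.
- sku=SG: no r row matches, row kept with r columns NULL.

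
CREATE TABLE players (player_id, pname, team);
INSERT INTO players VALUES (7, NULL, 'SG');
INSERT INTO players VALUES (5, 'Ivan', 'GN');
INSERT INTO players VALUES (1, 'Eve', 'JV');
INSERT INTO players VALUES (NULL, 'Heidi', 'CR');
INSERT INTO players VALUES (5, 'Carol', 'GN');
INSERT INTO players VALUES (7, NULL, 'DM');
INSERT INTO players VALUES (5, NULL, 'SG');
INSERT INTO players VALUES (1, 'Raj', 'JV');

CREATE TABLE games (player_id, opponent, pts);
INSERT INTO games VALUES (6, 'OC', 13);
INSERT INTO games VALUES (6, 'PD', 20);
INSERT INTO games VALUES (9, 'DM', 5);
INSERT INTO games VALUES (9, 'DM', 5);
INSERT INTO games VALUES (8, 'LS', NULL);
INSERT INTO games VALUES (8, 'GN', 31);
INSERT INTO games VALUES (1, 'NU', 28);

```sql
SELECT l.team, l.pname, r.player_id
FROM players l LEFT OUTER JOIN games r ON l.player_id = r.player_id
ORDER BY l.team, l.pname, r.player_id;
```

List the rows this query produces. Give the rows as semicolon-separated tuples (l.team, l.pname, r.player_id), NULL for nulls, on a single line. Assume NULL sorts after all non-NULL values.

(CR, Heidi, NULL); (DM, NULL, NULL); (GN, Carol, NULL); (GN, Ivan, NULL); (JV, Eve, 1); (JV, Raj, 1); (SG, NULL, NULL); (SG, NULL, NULL)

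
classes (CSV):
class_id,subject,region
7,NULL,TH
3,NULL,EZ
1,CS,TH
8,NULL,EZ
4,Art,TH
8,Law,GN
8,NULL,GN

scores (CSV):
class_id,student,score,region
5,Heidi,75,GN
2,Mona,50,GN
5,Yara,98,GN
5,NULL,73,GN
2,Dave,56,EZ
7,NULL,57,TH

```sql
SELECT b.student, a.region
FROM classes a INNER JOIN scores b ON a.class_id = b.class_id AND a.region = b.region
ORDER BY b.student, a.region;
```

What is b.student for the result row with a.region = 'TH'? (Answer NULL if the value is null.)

INNER JOIN keeps only pairs where the ON condition holds.
Matching on a.class_id = b.class_id AND a.region = b.region.
Matched pairs: 1.

NULL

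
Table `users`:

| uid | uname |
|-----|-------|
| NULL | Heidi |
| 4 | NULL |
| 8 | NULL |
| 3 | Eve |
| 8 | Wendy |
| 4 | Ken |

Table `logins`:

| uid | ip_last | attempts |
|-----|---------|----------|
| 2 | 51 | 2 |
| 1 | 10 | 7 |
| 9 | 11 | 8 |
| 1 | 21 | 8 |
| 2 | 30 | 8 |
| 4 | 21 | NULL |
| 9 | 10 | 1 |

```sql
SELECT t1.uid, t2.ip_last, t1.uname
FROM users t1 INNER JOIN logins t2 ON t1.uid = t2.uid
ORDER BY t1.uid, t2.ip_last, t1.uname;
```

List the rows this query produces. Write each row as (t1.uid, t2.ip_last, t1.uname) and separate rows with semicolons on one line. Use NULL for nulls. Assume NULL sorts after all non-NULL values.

(4, 21, Ken); (4, 21, NULL)

INNER JOIN keeps only pairs where the ON condition holds.
Matching on t1.uid = t2.uid. A NULL in a compared column never satisfies the condition.
Matched pairs: 2.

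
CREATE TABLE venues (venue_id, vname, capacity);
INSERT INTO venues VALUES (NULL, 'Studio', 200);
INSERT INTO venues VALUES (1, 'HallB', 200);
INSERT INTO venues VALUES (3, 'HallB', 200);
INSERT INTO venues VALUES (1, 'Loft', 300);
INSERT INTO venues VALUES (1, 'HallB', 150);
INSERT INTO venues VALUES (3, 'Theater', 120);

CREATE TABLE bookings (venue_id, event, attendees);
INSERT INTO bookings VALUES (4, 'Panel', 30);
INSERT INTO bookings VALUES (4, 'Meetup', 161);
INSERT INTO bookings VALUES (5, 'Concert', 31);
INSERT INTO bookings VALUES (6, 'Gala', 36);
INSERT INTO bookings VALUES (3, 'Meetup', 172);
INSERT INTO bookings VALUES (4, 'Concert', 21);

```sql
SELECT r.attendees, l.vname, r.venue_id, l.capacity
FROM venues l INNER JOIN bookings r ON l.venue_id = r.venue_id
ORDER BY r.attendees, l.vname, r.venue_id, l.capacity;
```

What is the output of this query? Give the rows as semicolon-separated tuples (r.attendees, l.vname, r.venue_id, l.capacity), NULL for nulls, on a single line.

(172, HallB, 3, 200); (172, Theater, 3, 120)

INNER JOIN keeps only pairs where the ON condition holds.
Matching on l.venue_id = r.venue_id. A NULL in a compared column never satisfies the condition.
Matched pairs: 2.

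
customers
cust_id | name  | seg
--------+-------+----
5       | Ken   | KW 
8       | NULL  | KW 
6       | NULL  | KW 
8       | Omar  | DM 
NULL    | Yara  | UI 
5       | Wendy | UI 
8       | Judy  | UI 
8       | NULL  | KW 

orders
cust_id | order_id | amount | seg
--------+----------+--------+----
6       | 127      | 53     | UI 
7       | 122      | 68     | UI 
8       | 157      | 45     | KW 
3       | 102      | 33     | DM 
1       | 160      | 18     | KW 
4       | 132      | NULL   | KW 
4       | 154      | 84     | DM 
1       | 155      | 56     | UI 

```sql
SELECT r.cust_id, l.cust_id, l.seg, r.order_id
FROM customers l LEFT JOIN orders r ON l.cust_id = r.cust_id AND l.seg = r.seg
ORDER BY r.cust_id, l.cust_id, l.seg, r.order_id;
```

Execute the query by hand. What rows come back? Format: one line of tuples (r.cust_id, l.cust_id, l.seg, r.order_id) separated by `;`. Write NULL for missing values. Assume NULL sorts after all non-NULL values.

(8, 8, KW, 157); (8, 8, KW, 157); (NULL, 5, KW, NULL); (NULL, 5, UI, NULL); (NULL, 6, KW, NULL); (NULL, 8, DM, NULL); (NULL, 8, UI, NULL); (NULL, NULL, UI, NULL)

LEFT JOIN keeps every row from `customers`; unmatched rows get NULL for `orders`'s columns.
Matching on l.cust_id = r.cust_id AND l.seg = r.seg. A NULL in a compared column never satisfies the condition.
Matched pairs: 2; unmatched l rows kept: 6.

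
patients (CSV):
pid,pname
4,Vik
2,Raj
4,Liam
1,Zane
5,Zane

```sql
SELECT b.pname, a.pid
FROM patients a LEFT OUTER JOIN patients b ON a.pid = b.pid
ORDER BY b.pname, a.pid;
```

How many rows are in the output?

LEFT JOIN keeps every row from `patients a`; unmatched rows get NULL for `patients b`'s columns.
Matching on a.pid = b.pid.
Matched pairs: 7; unmatched a rows kept: 0.
Total: 7 rows.

7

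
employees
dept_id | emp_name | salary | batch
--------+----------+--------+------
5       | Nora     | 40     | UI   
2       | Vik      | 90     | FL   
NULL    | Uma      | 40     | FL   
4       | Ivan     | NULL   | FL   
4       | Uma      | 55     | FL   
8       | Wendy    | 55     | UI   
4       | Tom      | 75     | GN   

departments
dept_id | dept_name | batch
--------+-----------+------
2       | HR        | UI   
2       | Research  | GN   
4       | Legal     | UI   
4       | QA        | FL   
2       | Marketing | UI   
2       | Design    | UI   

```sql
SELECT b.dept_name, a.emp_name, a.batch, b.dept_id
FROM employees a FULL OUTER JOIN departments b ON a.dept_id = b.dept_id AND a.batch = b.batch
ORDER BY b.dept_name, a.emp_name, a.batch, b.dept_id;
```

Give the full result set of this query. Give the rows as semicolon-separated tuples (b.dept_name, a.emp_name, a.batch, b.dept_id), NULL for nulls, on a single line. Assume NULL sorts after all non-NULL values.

(Design, NULL, NULL, 2); (HR, NULL, NULL, 2); (Legal, NULL, NULL, 4); (Marketing, NULL, NULL, 2); (QA, Ivan, FL, 4); (QA, Uma, FL, 4); (Research, NULL, NULL, 2); (NULL, Nora, UI, NULL); (NULL, Tom, GN, NULL); (NULL, Uma, FL, NULL); (NULL, Vik, FL, NULL); (NULL, Wendy, UI, NULL)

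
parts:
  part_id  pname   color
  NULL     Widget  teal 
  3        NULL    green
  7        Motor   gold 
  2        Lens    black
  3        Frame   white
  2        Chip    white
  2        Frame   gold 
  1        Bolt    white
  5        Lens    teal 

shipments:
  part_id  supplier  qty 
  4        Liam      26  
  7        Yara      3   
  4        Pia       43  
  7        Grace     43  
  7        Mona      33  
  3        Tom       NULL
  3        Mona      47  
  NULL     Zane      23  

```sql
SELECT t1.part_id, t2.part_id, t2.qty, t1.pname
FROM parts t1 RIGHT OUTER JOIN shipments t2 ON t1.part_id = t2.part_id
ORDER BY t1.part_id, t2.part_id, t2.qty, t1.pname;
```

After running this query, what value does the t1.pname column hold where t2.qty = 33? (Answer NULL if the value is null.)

RIGHT JOIN keeps every row from `shipments`; unmatched rows get NULL for `parts`'s columns.
Matching on t1.part_id = t2.part_id. A NULL in a compared column never satisfies the condition.
- t1 row (part_id=NULL): no match.
- t1 row (part_id=3): matches 2 t2 row(s) → 2 output row(s).
- t1 row (part_id=7): matches 3 t2 row(s) → 3 output row(s).
- t1 row (part_id=2): no match.
- t1 row (part_id=3): matches 2 t2 row(s) → 2 output row(s).
- t1 row (part_id=2): no match.
- t1 row (part_id=2): no match.
- t1 row (part_id=1): no match.
- t1 row (part_id=5): no match.
- 3 row(s) from t2 found no t1 partner → padded with NULL.

Motor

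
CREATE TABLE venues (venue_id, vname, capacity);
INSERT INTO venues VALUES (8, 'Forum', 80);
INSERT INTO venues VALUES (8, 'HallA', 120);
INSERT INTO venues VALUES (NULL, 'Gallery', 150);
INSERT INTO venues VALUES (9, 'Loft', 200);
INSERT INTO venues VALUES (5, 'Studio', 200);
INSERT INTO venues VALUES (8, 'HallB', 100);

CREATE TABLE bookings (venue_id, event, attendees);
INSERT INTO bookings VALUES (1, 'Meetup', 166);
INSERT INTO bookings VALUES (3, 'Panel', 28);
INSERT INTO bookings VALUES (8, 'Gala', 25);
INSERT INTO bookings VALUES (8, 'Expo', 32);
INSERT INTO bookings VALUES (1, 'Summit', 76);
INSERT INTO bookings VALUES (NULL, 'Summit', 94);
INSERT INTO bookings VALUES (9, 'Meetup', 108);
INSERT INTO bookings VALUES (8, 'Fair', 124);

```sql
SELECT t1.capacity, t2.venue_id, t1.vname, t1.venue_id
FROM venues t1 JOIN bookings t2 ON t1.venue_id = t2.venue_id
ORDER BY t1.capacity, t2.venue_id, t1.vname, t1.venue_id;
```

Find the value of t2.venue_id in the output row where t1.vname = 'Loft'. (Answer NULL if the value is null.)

9

INNER JOIN keeps only pairs where the ON condition holds.
Matching on t1.venue_id = t2.venue_id. A NULL in a compared column never satisfies the condition.
Matched pairs: 10.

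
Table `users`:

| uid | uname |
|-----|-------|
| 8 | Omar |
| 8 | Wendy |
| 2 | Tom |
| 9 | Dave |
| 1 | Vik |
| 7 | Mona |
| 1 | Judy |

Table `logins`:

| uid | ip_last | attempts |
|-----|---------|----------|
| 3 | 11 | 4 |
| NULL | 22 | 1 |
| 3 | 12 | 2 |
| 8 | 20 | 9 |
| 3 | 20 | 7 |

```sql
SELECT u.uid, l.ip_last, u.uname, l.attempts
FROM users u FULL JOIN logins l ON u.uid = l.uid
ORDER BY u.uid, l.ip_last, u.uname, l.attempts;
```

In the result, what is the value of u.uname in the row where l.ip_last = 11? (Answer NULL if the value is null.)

NULL

FULL OUTER JOIN keeps every row from both sides; unmatched rows get NULL for the other side's columns.
Matching on u.uid = l.uid. A NULL in a compared column never satisfies the condition.
- uid=8: 1 matching l row(s), so 1 row(s) emitted.
- uid=8: 1 matching l row(s), so 1 row(s) emitted.
- uid=2: no l row matches, row kept with l columns NULL.
- uid=9: no l row matches, row kept with l columns NULL.
- uid=1: no l row matches, row kept with l columns NULL.
- uid=7: no l row matches, row kept with l columns NULL.
- uid=1: no l row matches, row kept with l columns NULL.
- 4 l row(s) had no u match → kept, u columns NULL.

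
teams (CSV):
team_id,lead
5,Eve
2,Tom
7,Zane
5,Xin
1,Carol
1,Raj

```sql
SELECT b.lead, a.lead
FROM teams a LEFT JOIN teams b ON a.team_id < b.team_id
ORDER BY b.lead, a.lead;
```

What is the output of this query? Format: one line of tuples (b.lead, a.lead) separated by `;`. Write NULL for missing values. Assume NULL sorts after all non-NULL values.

(Eve, Carol); (Eve, Raj); (Eve, Tom); (Tom, Carol); (Tom, Raj); (Xin, Carol); (Xin, Raj); (Xin, Tom); (Zane, Carol); (Zane, Eve); (Zane, Raj); (Zane, Tom); (Zane, Xin); (NULL, Zane)

LEFT JOIN keeps every row from `teams a`; unmatched rows get NULL for `teams b`'s columns.
Matching on a.team_id < b.team_id.
- team_id=5: 1 matching b row(s), so 1 row(s) emitted.
- team_id=2: 3 matching b row(s), so 3 row(s) emitted.
- team_id=7: no b row matches, row kept with b columns NULL.
- team_id=5: 1 matching b row(s), so 1 row(s) emitted.
- team_id=1: 4 matching b row(s), so 4 row(s) emitted.
- team_id=1: 4 matching b row(s), so 4 row(s) emitted.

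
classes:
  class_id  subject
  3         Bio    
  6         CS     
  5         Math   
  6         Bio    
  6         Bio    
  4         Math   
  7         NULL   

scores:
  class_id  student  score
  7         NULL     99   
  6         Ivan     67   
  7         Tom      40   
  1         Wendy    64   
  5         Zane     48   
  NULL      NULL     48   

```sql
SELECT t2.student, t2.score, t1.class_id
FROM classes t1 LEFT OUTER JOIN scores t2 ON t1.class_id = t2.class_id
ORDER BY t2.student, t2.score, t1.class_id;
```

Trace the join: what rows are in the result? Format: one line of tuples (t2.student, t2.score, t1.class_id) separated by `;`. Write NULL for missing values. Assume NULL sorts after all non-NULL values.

(Ivan, 67, 6); (Ivan, 67, 6); (Ivan, 67, 6); (Tom, 40, 7); (Zane, 48, 5); (NULL, 99, 7); (NULL, NULL, 3); (NULL, NULL, 4)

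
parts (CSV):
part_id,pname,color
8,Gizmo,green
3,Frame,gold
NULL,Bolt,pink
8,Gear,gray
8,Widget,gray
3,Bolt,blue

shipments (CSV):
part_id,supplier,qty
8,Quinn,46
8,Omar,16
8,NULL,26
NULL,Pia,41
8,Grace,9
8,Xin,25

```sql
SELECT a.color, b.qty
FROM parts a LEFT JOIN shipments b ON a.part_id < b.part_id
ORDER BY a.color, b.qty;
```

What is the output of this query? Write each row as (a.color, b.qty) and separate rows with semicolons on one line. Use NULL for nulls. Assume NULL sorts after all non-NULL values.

(blue, 9); (blue, 16); (blue, 25); (blue, 26); (blue, 46); (gold, 9); (gold, 16); (gold, 25); (gold, 26); (gold, 46); (gray, NULL); (gray, NULL); (green, NULL); (pink, NULL)

LEFT JOIN keeps every row from `parts`; unmatched rows get NULL for `shipments`'s columns.
Matching on a.part_id < b.part_id. A NULL in a compared column never satisfies the condition.
Matched pairs: 10; unmatched a rows kept: 4.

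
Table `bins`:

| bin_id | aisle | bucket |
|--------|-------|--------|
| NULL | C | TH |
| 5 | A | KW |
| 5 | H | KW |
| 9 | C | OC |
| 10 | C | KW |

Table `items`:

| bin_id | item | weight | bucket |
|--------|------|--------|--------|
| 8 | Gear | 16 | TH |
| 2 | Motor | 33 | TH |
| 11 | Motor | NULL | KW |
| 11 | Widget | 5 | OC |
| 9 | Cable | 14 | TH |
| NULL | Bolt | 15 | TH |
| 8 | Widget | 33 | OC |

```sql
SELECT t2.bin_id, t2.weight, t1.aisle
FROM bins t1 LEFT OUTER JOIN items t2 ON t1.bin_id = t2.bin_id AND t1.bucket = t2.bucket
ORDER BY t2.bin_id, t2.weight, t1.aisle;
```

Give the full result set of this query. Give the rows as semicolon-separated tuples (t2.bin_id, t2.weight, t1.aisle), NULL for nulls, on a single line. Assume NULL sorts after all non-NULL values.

LEFT JOIN keeps every row from `bins`; unmatched rows get NULL for `items`'s columns.
Matching on t1.bin_id = t2.bin_id AND t1.bucket = t2.bucket. A NULL in a compared column never satisfies the condition.
- t1 (bin_id=NULL, bucket=TH) has no partner → padded with NULL.
- t1 (bin_id=5, bucket=KW) has no partner → padded with NULL.
- t1 (bin_id=5, bucket=KW) has no partner → padded with NULL.
- t1 (bin_id=9, bucket=OC) has no partner → padded with NULL.
- t1 (bin_id=10, bucket=KW) has no partner → padded with NULL.
After projecting and ordering:
t2.bin_id | t2.weight | t1.aisle
NULL | NULL | A
NULL | NULL | C
NULL | NULL | C
NULL | NULL | C
NULL | NULL | H

(NULL, NULL, A); (NULL, NULL, C); (NULL, NULL, C); (NULL, NULL, C); (NULL, NULL, H)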